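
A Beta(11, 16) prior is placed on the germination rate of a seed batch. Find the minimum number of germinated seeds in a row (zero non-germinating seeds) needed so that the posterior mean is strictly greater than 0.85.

k = 80

After k germinated seeds and 0 non-germinating seeds the posterior is Beta(11+k, 16), with mean (11+k)/(11+16+k).
Set (11+k)/(27+k) > 0.85 and solve: k > (0.85·27 − 11)/(1 − 0.85) = 79.667.
The smallest integer exceeding 79.667 is 80.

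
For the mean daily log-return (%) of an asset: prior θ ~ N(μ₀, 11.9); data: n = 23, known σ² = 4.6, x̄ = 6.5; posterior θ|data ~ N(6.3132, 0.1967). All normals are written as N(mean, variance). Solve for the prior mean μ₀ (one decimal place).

With known observation variance, the Normal–Normal posterior has precision τ_n = τ₀ + n/σ² and mean μ_n = (τ₀μ₀ + (n/σ²)x̄)/τ_n.
Here τ₀ = 1/11.9 = 0.084034 and τ_data = 23/4.6 = 5.000000, so τ_n = 5.084034.
Rearranging for μ₀: μ₀ = (μ_n·τ_n − τ_data·x̄)/τ₀ = (6.3132·5.084034 − 5.000000·6.5) / 0.084034 = -0.403477/0.084034 ≈ -4.8.

μ₀ = -4.8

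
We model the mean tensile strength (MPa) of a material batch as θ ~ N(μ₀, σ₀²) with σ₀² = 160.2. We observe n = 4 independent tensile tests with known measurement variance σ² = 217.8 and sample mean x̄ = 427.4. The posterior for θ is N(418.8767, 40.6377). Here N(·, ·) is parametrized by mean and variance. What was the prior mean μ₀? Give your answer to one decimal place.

The posterior mean is a precision-weighted average: μ_n = (τ₀μ₀ + τ_data·x̄)/(τ₀+τ_data), with τ₀=1/σ₀² and τ_data=n/σ².
Here τ₀ = 1/160.2 = 0.006242 and τ_data = 4/217.8 = 0.018365, so τ_n = 0.024607.
Rearranging for μ₀: μ₀ = (μ_n·τ_n − τ_data·x̄)/τ₀ = (418.8767·0.024607 − 0.018365·427.4) / 0.006242 = 2.458098/0.006242 ≈ 393.8.

μ₀ = 393.8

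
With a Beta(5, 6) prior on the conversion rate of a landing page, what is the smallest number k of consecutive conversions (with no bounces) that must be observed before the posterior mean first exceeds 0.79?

After k conversions and 0 bounces the posterior is Beta(5+k, 6), with mean (5+k)/(5+6+k).
Set (5+k)/(11+k) > 0.79 and solve: k > (0.79·11 − 5)/(1 − 0.79) = 17.571.
The smallest integer exceeding 17.571 is 18.

k = 18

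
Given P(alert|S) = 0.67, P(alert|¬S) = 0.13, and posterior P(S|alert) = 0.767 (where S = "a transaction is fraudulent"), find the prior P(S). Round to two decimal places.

P(S) = 0.39

Bayes' rule in odds form gives O(S|E) = O(S)·[P(E|S)/P(E|¬S)], hence O(S) = O(S|E)/LR.
Posterior odds = 0.767/(1−0.767) = 3.2918. LR = 0.67/0.13 = 5.1538.
Prior odds = 3.2918/5.1538 = 0.6387, so P(S) = 0.6387/(1+0.6387) ≈ 0.39.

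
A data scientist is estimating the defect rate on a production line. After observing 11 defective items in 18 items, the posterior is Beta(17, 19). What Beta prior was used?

Beta(6, 12)

Under Beta–binomial conjugacy the posterior parameters are (a+s, b+f).
So a = 17 − 11 = 6 and b = 19 − 7 = 12.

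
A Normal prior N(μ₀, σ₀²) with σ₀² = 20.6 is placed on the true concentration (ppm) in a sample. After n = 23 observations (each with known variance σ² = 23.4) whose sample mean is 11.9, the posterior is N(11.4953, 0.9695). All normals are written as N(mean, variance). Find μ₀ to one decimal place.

μ₀ = 3.3

The posterior mean is a precision-weighted average: μ_n = (τ₀μ₀ + τ_data·x̄)/(τ₀+τ_data), with τ₀=1/σ₀² and τ_data=n/σ².
Here τ₀ = 1/20.6 = 0.048544 and τ_data = 23/23.4 = 0.982906, so τ_n = 1.031450.
Rearranging for μ₀: μ₀ = (μ_n·τ_n − τ_data·x̄)/τ₀ = (11.4953·1.031450 − 0.982906·11.9) / 0.048544 = 0.160246/0.048544 ≈ 3.3.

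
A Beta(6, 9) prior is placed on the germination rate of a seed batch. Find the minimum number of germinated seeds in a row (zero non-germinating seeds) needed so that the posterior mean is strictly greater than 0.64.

k = 11

After k germinated seeds and 0 non-germinating seeds the posterior is Beta(6+k, 9), with mean (6+k)/(6+9+k).
Set (6+k)/(15+k) > 0.64 and solve: k > (0.64·15 − 6)/(1 − 0.64) = 10.000.
The smallest integer exceeding 10.000 is 11, and checking k=11: (17)/(26) = 0.6538 > 0.64.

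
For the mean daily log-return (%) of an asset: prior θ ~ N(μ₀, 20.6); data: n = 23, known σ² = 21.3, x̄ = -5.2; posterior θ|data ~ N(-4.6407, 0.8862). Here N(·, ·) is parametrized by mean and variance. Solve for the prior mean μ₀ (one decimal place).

μ₀ = 7.8

With known observation variance, the Normal–Normal posterior has precision τ_n = τ₀ + n/σ² and mean μ_n = (τ₀μ₀ + (n/σ²)x̄)/τ_n.
Here τ₀ = 1/20.6 = 0.048544 and τ_data = 23/21.3 = 1.079812, so τ_n = 1.128356.
Rearranging for μ₀: μ₀ = (μ_n·τ_n − τ_data·x̄)/τ₀ = (-4.6407·1.128356 − 1.079812·-5.2) / 0.048544 = 0.378661/0.048544 ≈ 7.8.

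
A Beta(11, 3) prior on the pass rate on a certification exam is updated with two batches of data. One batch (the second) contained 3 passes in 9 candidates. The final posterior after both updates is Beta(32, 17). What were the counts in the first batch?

18 passes and 8 failures

Because Beta–binomial updating is additive in the counts, the combined data contributed (α_post−α_prior, β_post−β_prior) successes and failures.
Total across both batches: 32−11=21 passes, 17−3=14 failures.
Subtract the second batch: 21−3=18 passes and 14−6=8 failures.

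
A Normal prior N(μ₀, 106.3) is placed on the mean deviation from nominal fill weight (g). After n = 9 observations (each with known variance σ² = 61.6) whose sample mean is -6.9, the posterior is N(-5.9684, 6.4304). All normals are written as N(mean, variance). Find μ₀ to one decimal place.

The posterior mean is a precision-weighted average: μ_n = (τ₀μ₀ + τ_data·x̄)/(τ₀+τ_data), with τ₀=1/σ₀² and τ_data=n/σ².
Here τ₀ = 1/106.3 = 0.009407 and τ_data = 9/61.6 = 0.146104, so τ_n = 0.155511.
Rearranging for μ₀: μ₀ = (μ_n·τ_n − τ_data·x̄)/τ₀ = (-5.9684·0.155511 − 0.146104·-6.9) / 0.009407 = 0.079966/0.009407 ≈ 8.5.

μ₀ = 8.5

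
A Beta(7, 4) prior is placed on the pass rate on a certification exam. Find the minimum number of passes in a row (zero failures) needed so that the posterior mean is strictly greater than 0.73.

k = 4

After k passes and 0 failures the posterior is Beta(7+k, 4), with mean (7+k)/(7+4+k).
Set (7+k)/(11+k) > 0.73 and solve: k > (0.73·11 − 7)/(1 − 0.73) = 3.815.
The smallest integer exceeding 3.815 is 4.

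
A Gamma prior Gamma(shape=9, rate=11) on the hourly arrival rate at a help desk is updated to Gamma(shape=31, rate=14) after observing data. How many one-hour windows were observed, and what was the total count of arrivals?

A Gamma(α, β) prior (rate parametrization) on a Poisson rate with n observations summing to S gives posterior Gamma(α+S, β+n).
Matching: Σxᵢ = 31 − 9 = 22 and n = 14 − 11 = 3.

n = 3 one-hour windows with total 22 arrivals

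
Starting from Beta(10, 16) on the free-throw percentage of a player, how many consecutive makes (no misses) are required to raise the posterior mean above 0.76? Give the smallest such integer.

After k makes and 0 misses the posterior is Beta(10+k, 16), with mean (10+k)/(10+16+k).
Set (10+k)/(26+k) > 0.76 and solve: k > (0.76·26 − 10)/(1 − 0.76) = 40.667.
The smallest integer exceeding 40.667 is 41, and checking k=41: (51)/(67) = 0.7612 > 0.76.

k = 41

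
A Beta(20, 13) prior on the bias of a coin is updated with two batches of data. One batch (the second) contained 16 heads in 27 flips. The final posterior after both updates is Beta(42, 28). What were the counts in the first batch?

6 heads and 4 tails

Because Beta–binomial updating is additive in the counts, the combined data contributed (α_post−α_prior, β_post−β_prior) successes and failures.
Total across both batches: 42−20=22 heads, 28−13=15 tails.
Subtract the second batch: 22−16=6 heads and 15−11=4 tails.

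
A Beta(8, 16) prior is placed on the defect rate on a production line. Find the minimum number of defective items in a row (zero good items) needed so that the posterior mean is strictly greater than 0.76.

After k defective items and 0 good items the posterior is Beta(8+k, 16), with mean (8+k)/(8+16+k).
Set (8+k)/(24+k) > 0.76 and solve: k > (0.76·24 − 8)/(1 − 0.76) = 42.667.
The smallest integer exceeding 42.667 is 43.

k = 43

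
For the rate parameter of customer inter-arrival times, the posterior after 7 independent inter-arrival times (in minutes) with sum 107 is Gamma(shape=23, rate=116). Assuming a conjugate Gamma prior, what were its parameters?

Gamma(shape=16, rate=9)

For an exponential likelihood with a Gamma(α, β) prior on the rate, n observations with total T give posterior Gamma(α+n, β+T).
So α = 23 − 7 = 16 and β = 116 − 107 = 9.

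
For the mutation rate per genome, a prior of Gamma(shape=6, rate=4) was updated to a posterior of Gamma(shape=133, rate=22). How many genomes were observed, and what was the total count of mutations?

Gamma–Poisson conjugacy: posterior shape = α + Σxᵢ, posterior rate = β + n.
Matching: Σxᵢ = 133 − 6 = 127 and n = 22 − 4 = 18.

n = 18 genomes with total 127 mutations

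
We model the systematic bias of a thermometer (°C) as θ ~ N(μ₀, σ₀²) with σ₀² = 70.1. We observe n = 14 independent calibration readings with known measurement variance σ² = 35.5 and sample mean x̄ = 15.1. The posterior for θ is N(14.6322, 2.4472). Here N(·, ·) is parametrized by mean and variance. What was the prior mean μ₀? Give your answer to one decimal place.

The posterior mean is a precision-weighted average: μ_n = (τ₀μ₀ + τ_data·x̄)/(τ₀+τ_data), with τ₀=1/σ₀² and τ_data=n/σ².
Here τ₀ = 1/70.1 = 0.014265 and τ_data = 14/35.5 = 0.394366, so τ_n = 0.408631.
Rearranging for μ₀: μ₀ = (μ_n·τ_n − τ_data·x̄)/τ₀ = (14.6322·0.408631 − 0.394366·15.1) / 0.014265 = 0.024244/0.014265 ≈ 1.7.

μ₀ = 1.7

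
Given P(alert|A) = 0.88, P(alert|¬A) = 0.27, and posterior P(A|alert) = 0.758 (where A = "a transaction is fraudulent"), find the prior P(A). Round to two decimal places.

P(A) = 0.49

In odds form, posterior odds = prior odds × likelihood ratio, so prior odds = posterior odds ÷ LR.
Posterior odds = 0.758/(1−0.758) = 3.1322. LR = 0.88/0.27 = 3.2593.
Prior odds = 3.1322/3.2593 = 0.9610, so P(A) = 0.9610/(1+0.9610) ≈ 0.49.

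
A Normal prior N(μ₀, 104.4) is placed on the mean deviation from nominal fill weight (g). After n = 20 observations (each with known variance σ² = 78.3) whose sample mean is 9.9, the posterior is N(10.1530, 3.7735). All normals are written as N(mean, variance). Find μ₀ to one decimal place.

μ₀ = 16.9

With known observation variance, the Normal–Normal posterior has precision τ_n = τ₀ + n/σ² and mean μ_n = (τ₀μ₀ + (n/σ²)x̄)/τ_n.
Here τ₀ = 1/104.4 = 0.009579 and τ_data = 20/78.3 = 0.255428, so τ_n = 0.265007.
Rearranging for μ₀: μ₀ = (μ_n·τ_n − τ_data·x̄)/τ₀ = (10.1530·0.265007 − 0.255428·9.9) / 0.009579 = 0.161879/0.009579 ≈ 16.9.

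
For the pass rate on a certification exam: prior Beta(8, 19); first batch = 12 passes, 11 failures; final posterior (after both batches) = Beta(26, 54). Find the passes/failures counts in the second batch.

Sequential conjugate updates are equivalent to a single update on the pooled data, so total successes = posterior α − prior α and total failures = posterior β − prior β.
Total across both batches: 26−8=18 passes, 54−19=35 failures.
Subtract the first batch: 18−12=6 passes and 35−11=24 failures.

6 passes and 24 failures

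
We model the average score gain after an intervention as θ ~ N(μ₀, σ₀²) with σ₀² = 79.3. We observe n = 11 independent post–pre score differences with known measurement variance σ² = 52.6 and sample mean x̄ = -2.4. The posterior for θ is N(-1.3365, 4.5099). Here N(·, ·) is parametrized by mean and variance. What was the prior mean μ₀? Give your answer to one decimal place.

With known observation variance, the Normal–Normal posterior has precision τ_n = τ₀ + n/σ² and mean μ_n = (τ₀μ₀ + (n/σ²)x̄)/τ_n.
Here τ₀ = 1/79.3 = 0.012610 and τ_data = 11/52.6 = 0.209125, so τ_n = 0.221735.
Rearranging for μ₀: μ₀ = (μ_n·τ_n − τ_data·x̄)/τ₀ = (-1.3365·0.221735 − 0.209125·-2.4) / 0.012610 = 0.205551/0.012610 ≈ 16.3.

μ₀ = 16.3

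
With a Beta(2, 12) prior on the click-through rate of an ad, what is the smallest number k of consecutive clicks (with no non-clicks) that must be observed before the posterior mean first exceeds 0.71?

k = 28

After k clicks and 0 non-clicks the posterior is Beta(2+k, 12), with mean (2+k)/(2+12+k).
Set (2+k)/(14+k) > 0.71 and solve: k > (0.71·14 − 2)/(1 − 0.71) = 27.379.
The smallest integer exceeding 27.379 is 28.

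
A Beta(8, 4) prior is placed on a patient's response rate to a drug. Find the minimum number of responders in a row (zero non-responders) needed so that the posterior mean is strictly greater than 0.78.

k = 7

After k responders and 0 non-responders the posterior is Beta(8+k, 4), with mean (8+k)/(8+4+k).
Set (8+k)/(12+k) > 0.78 and solve: k > (0.78·12 − 8)/(1 − 0.78) = 6.182.
The smallest integer exceeding 6.182 is 7.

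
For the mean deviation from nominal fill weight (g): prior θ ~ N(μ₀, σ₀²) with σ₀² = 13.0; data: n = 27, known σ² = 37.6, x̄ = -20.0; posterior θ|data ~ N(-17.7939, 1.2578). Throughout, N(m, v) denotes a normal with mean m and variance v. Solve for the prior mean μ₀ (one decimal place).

With known observation variance, the Normal–Normal posterior has precision τ_n = τ₀ + n/σ² and mean μ_n = (τ₀μ₀ + (n/σ²)x̄)/τ_n.
Here τ₀ = 1/13.0 = 0.076923 and τ_data = 27/37.6 = 0.718085, so τ_n = 0.795008.
Rearranging for μ₀: μ₀ = (μ_n·τ_n − τ_data·x̄)/τ₀ = (-17.7939·0.795008 − 0.718085·-20.0) / 0.076923 = 0.215407/0.076923 ≈ 2.8.

μ₀ = 2.8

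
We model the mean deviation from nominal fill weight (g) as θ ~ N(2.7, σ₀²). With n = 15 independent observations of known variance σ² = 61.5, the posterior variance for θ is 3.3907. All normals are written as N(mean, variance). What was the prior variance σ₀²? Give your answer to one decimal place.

σ₀² = 19.6

For the Normal–Normal model with known σ², precisions add: τ_n = τ₀ + n/σ².
So 1/σ₀² = 1/3.3907 − 15/61.5 = 0.294924 − 0.243902 = 0.051022.
Hence σ₀² = 1/0.051022 ≈ 19.6.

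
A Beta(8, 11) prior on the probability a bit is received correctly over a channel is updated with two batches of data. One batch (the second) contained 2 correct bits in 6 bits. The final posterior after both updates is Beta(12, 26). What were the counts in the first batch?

2 correct bits and 11 errors

Because Beta–binomial updating is additive in the counts, the combined data contributed (α_post−α_prior, β_post−β_prior) successes and failures.
Total across both batches: 12−8=4 correct bits, 26−11=15 errors.
Subtract the second batch: 4−2=2 correct bits and 15−4=11 errors.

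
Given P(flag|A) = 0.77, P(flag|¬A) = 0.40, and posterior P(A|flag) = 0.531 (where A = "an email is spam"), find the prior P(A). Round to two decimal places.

Bayes' rule in odds form gives O(A|E) = O(A)·[P(E|A)/P(E|¬A)], hence O(A) = O(A|E)/LR.
Posterior odds = 0.531/(1−0.531) = 1.1322. LR = 0.77/0.40 = 1.9250.
Prior odds = 1.1322/1.9250 = 0.5882, so P(A) = 0.5882/(1+0.5882) ≈ 0.37.

P(A) = 0.37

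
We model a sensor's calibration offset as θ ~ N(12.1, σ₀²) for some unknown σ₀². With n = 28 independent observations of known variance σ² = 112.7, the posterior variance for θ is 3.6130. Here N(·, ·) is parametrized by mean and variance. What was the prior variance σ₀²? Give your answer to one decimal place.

σ₀² = 35.3

Posterior precision equals prior precision plus data precision: 1/σ_n² = 1/σ₀² + n/σ².
So 1/σ₀² = 1/3.6130 − 28/112.7 = 0.276778 − 0.248447 = 0.028331.
Hence σ₀² = 1/0.028331 ≈ 35.3.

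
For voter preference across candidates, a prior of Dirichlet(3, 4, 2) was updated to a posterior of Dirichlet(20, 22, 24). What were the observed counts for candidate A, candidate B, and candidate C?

counts (17, 18, 22)

For a Dirichlet(α) prior with multinomial counts c, the posterior is Dirichlet(α + c) componentwise.
Counts are posterior − prior componentwise: 20−3=17, 22−4=18, 24−2=22.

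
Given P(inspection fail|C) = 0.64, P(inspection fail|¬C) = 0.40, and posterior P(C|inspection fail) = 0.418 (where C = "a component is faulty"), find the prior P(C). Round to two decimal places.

Bayes' rule in odds form gives O(C|E) = O(C)·[P(E|C)/P(E|¬C)], hence O(C) = O(C|E)/LR.
Posterior odds = 0.418/(1−0.418) = 0.7182. LR = 0.64/0.40 = 1.6000.
Prior odds = 0.7182/1.6000 = 0.4489, so P(C) = 0.4489/(1+0.4489) ≈ 0.31.

P(C) = 0.31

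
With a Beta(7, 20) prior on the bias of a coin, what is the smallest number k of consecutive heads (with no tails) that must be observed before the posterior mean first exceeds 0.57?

k = 20

After k heads and 0 tails the posterior is Beta(7+k, 20), with mean (7+k)/(7+20+k).
Set (7+k)/(27+k) > 0.57 and solve: k > (0.57·27 − 7)/(1 − 0.57) = 19.512.
The smallest integer exceeding 19.512 is 20, and checking k=20: (27)/(47) = 0.5745 > 0.57.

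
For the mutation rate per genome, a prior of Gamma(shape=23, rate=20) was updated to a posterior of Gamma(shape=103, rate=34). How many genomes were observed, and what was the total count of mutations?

Gamma–Poisson conjugacy: posterior shape = α + Σxᵢ, posterior rate = β + n.
Matching: Σxᵢ = 103 − 23 = 80 and n = 34 − 20 = 14.

n = 14 genomes with total 80 mutations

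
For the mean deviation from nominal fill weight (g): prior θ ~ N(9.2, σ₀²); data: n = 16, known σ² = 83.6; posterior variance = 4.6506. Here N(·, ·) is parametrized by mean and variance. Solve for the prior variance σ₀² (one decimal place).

σ₀² = 42.3

For the Normal–Normal model with known σ², precisions add: τ_n = τ₀ + n/σ².
So 1/σ₀² = 1/4.6506 − 16/83.6 = 0.215026 − 0.191388 = 0.023638.
Hence σ₀² = 1/0.023638 ≈ 42.3.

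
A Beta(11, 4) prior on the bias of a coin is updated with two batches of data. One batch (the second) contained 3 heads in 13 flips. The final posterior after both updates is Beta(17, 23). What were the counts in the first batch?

Sequential conjugate updates are equivalent to a single update on the pooled data, so total successes = posterior α − prior α and total failures = posterior β − prior β.
Total across both batches: 17−11=6 heads, 23−4=19 tails.
Subtract the second batch: 6−3=3 heads and 19−10=9 tails.

3 heads and 9 tails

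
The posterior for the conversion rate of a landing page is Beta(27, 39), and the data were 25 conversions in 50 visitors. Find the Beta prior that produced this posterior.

Beta(2, 14)

Beta is conjugate to the binomial likelihood: posterior = Beta(α+s, β+f).
So α = 27 − 25 = 2 and β = 39 − 25 = 14.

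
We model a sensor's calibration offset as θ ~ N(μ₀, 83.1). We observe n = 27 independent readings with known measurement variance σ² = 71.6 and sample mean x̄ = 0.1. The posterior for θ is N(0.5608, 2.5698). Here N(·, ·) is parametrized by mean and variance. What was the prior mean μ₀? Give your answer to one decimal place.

The posterior mean is a precision-weighted average: μ_n = (τ₀μ₀ + τ_data·x̄)/(τ₀+τ_data), with τ₀=1/σ₀² and τ_data=n/σ².
Here τ₀ = 1/83.1 = 0.012034 and τ_data = 27/71.6 = 0.377095, so τ_n = 0.389129.
Rearranging for μ₀: μ₀ = (μ_n·τ_n − τ_data·x̄)/τ₀ = (0.5608·0.389129 − 0.377095·0.1) / 0.012034 = 0.180514/0.012034 ≈ 15.0.

μ₀ = 15.0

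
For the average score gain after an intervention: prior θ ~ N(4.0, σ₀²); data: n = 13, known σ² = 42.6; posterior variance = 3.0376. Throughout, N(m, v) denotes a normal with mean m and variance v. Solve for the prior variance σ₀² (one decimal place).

Posterior precision equals prior precision plus data precision: 1/σ_n² = 1/σ₀² + n/σ².
So 1/σ₀² = 1/3.0376 − 13/42.6 = 0.329207 − 0.305164 = 0.024043.
Hence σ₀² = 1/0.024043 ≈ 41.6.

σ₀² = 41.6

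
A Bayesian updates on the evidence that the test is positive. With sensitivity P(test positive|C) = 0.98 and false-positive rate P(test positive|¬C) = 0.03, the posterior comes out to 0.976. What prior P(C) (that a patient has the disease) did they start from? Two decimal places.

In odds form, posterior odds = prior odds × likelihood ratio, so prior odds = posterior odds ÷ LR.
Posterior odds = 0.976/(1−0.976) = 40.6667. LR = 0.98/0.03 = 32.6667.
Prior odds = 40.6667/32.6667 = 1.2449, so P(C) = 1.2449/(1+1.2449) ≈ 0.55.

P(C) = 0.55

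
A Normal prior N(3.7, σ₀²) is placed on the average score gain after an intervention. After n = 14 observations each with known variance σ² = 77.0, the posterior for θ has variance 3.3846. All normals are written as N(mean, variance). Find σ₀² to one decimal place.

σ₀² = 8.8

Posterior precision equals prior precision plus data precision: 1/σ_n² = 1/σ₀² + n/σ².
So 1/σ₀² = 1/3.3846 − 14/77.0 = 0.295456 − 0.181818 = 0.113638.
Hence σ₀² = 1/0.113638 ≈ 8.8.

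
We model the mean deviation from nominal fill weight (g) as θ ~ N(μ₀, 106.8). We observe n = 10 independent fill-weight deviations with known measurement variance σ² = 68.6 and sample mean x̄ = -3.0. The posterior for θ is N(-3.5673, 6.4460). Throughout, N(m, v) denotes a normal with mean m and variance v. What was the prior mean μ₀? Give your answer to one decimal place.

μ₀ = -12.4

With known observation variance, the Normal–Normal posterior has precision τ_n = τ₀ + n/σ² and mean μ_n = (τ₀μ₀ + (n/σ²)x̄)/τ_n.
Here τ₀ = 1/106.8 = 0.009363 and τ_data = 10/68.6 = 0.145773, so τ_n = 0.155136.
Rearranging for μ₀: μ₀ = (μ_n·τ_n − τ_data·x̄)/τ₀ = (-3.5673·0.155136 − 0.145773·-3.0) / 0.009363 = -0.116098/0.009363 ≈ -12.4.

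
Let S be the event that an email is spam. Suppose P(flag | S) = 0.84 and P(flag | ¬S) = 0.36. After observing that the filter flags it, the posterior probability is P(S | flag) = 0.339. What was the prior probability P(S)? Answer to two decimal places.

P(S) = 0.18

Bayes' rule in odds form gives O(S|E) = O(S)·[P(E|S)/P(E|¬S)], hence O(S) = O(S|E)/LR.
Posterior odds = 0.339/(1−0.339) = 0.5129. LR = 0.84/0.36 = 2.3333.
Prior odds = 0.5129/2.3333 = 0.2198, so P(S) = 0.2198/(1+0.2198) ≈ 0.18.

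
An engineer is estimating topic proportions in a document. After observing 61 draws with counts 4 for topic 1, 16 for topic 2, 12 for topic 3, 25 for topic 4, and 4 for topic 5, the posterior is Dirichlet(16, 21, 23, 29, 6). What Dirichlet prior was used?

Dirichlet(12, 5, 11, 4, 2)

For a Dirichlet(α) prior with multinomial counts c, the posterior is Dirichlet(α + c) componentwise.
Subtract each count from the matching posterior parameter: 16−4=12, 21−16=5, 23−12=11, 29−25=4, 6−4=2.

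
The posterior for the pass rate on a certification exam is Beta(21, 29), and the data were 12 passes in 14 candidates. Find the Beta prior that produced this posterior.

Beta is conjugate to the binomial likelihood: posterior = Beta(a+s, b+f).
So a = 21 − 12 = 9 and b = 29 − 2 = 27.

Beta(9, 27)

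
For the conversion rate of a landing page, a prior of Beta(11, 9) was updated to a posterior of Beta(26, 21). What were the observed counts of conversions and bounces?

A Beta(a, b) prior with s successes and f failures in binomial data gives a Beta(a+s, b+f) posterior.
So s = 26 − 11 = 15 and f = 21 − 9 = 12.

15 conversions and 12 bounces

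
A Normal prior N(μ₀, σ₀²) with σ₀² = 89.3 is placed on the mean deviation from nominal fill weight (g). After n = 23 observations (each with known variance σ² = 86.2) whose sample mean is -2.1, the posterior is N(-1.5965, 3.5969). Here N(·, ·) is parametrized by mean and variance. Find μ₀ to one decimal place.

μ₀ = 10.4

With known observation variance, the Normal–Normal posterior has precision τ_n = τ₀ + n/σ² and mean μ_n = (τ₀μ₀ + (n/σ²)x̄)/τ_n.
Here τ₀ = 1/89.3 = 0.011198 and τ_data = 23/86.2 = 0.266821, so τ_n = 0.278019.
Rearranging for μ₀: μ₀ = (μ_n·τ_n − τ_data·x̄)/τ₀ = (-1.5965·0.278019 − 0.266821·-2.1) / 0.011198 = 0.116467/0.011198 ≈ 10.4.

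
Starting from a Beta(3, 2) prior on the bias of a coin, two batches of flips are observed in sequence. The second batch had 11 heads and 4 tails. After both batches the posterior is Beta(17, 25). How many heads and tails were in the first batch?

Sequential conjugate updates are equivalent to a single update on the pooled data, so total successes = posterior α − prior α and total failures = posterior β − prior β.
Total across both batches: 17−3=14 heads, 25−2=23 tails.
Subtract the second batch: 14−11=3 heads and 23−4=19 tails.

3 heads and 19 tails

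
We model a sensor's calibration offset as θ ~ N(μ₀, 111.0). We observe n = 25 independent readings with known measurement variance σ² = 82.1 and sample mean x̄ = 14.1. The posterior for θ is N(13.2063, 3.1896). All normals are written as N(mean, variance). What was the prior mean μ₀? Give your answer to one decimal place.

μ₀ = -17.0

With known observation variance, the Normal–Normal posterior has precision τ_n = τ₀ + n/σ² and mean μ_n = (τ₀μ₀ + (n/σ²)x̄)/τ_n.
Here τ₀ = 1/111.0 = 0.009009 and τ_data = 25/82.1 = 0.304507, so τ_n = 0.313516.
Rearranging for μ₀: μ₀ = (μ_n·τ_n − τ_data·x̄)/τ₀ = (13.2063·0.313516 − 0.304507·14.1) / 0.009009 = -0.153162/0.009009 ≈ -17.0.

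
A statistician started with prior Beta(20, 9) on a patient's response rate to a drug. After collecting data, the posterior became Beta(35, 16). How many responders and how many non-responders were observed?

15 responders and 7 non-responders

A Beta(α, β) prior with s successes and f failures in binomial data gives a Beta(α+s, β+f) posterior.
Match parameters: s=35−20=15, f=16−9=7.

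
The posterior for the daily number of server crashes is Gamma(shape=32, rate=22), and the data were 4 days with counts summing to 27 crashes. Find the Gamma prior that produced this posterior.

Gamma(shape=5, rate=18)

Gamma–Poisson conjugacy: posterior shape = α + Σxᵢ, posterior rate = β + n.
So α = 32 − 27 = 5 and β = 22 − 4 = 18.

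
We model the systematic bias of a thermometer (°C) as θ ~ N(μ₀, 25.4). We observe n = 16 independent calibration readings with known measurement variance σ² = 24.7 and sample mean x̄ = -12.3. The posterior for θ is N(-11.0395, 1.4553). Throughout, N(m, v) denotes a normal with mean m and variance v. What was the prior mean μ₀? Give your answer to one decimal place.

μ₀ = 9.7

The posterior mean is a precision-weighted average: μ_n = (τ₀μ₀ + τ_data·x̄)/(τ₀+τ_data), with τ₀=1/σ₀² and τ_data=n/σ².
Here τ₀ = 1/25.4 = 0.039370 and τ_data = 16/24.7 = 0.647773, so τ_n = 0.687143.
Rearranging for μ₀: μ₀ = (μ_n·τ_n − τ_data·x̄)/τ₀ = (-11.0395·0.687143 − 0.647773·-12.3) / 0.039370 = 0.381893/0.039370 ≈ 9.7.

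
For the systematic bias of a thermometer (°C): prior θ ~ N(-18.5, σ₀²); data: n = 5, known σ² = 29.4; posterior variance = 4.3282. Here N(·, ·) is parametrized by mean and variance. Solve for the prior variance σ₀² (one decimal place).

For the Normal–Normal model with known σ², precisions add: τ_n = τ₀ + n/σ².
So 1/σ₀² = 1/4.3282 − 5/29.4 = 0.231043 − 0.170068 = 0.060975.
Hence σ₀² = 1/0.060975 ≈ 16.4.

σ₀² = 16.4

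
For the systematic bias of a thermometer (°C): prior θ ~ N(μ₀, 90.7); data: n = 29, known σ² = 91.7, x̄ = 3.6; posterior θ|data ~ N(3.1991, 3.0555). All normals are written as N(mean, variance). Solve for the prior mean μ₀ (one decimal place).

With known observation variance, the Normal–Normal posterior has precision τ_n = τ₀ + n/σ² and mean μ_n = (τ₀μ₀ + (n/σ²)x̄)/τ_n.
Here τ₀ = 1/90.7 = 0.011025 and τ_data = 29/91.7 = 0.316249, so τ_n = 0.327274.
Rearranging for μ₀: μ₀ = (μ_n·τ_n − τ_data·x̄)/τ₀ = (3.1991·0.327274 − 0.316249·3.6) / 0.011025 = -0.091514/0.011025 ≈ -8.3.

μ₀ = -8.3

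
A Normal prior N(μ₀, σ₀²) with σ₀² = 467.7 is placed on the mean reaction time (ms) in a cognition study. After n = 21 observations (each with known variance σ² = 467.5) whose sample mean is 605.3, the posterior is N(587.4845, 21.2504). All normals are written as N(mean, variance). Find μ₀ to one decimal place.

With known observation variance, the Normal–Normal posterior has precision τ_n = τ₀ + n/σ² and mean μ_n = (τ₀μ₀ + (n/σ²)x̄)/τ_n.
Here τ₀ = 1/467.7 = 0.002138 and τ_data = 21/467.5 = 0.044920, so τ_n = 0.047058.
Rearranging for μ₀: μ₀ = (μ_n·τ_n − τ_data·x̄)/τ₀ = (587.4845·0.047058 − 0.044920·605.3) / 0.002138 = 0.455770/0.002138 ≈ 213.2.

μ₀ = 213.2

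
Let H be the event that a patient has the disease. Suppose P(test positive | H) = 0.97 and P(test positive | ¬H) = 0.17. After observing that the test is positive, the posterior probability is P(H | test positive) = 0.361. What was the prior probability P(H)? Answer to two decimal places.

P(H) = 0.09

Bayes' rule in odds form gives O(H|E) = O(H)·[P(E|H)/P(E|¬H)], hence O(H) = O(H|E)/LR.
Posterior odds = 0.361/(1−0.361) = 0.5649. LR = 0.97/0.17 = 5.7059.
Prior odds = 0.5649/5.7059 = 0.0990, so P(H) = 0.0990/(1+0.0990) ≈ 0.09.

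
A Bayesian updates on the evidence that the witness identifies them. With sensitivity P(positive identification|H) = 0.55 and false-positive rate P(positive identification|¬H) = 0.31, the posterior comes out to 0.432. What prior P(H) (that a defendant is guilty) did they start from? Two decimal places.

P(H) = 0.30

In odds form, posterior odds = prior odds × likelihood ratio, so prior odds = posterior odds ÷ LR.
Posterior odds = 0.432/(1−0.432) = 0.7606. LR = 0.55/0.31 = 1.7742.
Prior odds = 0.7606/1.7742 = 0.4287, so P(H) = 0.4287/(1+0.4287) ≈ 0.30.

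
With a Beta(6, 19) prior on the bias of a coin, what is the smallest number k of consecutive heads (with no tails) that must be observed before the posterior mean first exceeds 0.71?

After k heads and 0 tails the posterior is Beta(6+k, 19), with mean (6+k)/(6+19+k).
Set (6+k)/(25+k) > 0.71 and solve: k > (0.71·25 − 6)/(1 − 0.71) = 40.517.
The smallest integer exceeding 40.517 is 41.

k = 41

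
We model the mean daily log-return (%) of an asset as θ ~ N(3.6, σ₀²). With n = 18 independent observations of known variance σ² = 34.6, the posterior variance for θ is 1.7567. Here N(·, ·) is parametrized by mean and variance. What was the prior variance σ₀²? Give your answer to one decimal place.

For the Normal–Normal model with known σ², precisions add: τ_n = τ₀ + n/σ².
So 1/σ₀² = 1/1.7567 − 18/34.6 = 0.569249 − 0.520231 = 0.049018.
Hence σ₀² = 1/0.049018 ≈ 20.4.

σ₀² = 20.4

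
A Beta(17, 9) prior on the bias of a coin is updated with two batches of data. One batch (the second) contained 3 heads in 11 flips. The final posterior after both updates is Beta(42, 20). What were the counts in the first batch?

Because Beta–binomial updating is additive in the counts, the combined data contributed (α_post−α_prior, β_post−β_prior) successes and failures.
Total across both batches: 42−17=25 heads, 20−9=11 tails.
Subtract the second batch: 25−3=22 heads and 11−8=3 tails.

22 heads and 3 tails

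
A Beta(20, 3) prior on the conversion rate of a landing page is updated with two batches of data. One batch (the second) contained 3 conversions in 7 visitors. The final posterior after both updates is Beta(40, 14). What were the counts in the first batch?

17 conversions and 7 bounces

Sequential conjugate updates are equivalent to a single update on the pooled data, so total successes = posterior α − prior α and total failures = posterior β − prior β.
Total across both batches: 40−20=20 conversions, 14−3=11 bounces.
Subtract the second batch: 20−3=17 conversions and 11−4=7 bounces.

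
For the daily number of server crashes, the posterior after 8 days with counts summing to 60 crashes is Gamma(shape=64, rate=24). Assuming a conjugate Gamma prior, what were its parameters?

Gamma(shape=4, rate=16)

Gamma–Poisson conjugacy: posterior shape = α + Σxᵢ, posterior rate = β + n.
So α = 64 − 60 = 4 and β = 24 − 8 = 16.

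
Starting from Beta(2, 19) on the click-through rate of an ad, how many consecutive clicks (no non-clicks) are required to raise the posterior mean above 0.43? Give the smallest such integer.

After k clicks and 0 non-clicks the posterior is Beta(2+k, 19), with mean (2+k)/(2+19+k).
Set (2+k)/(21+k) > 0.43 and solve: k > (0.43·21 − 2)/(1 − 0.43) = 12.333.
The smallest integer exceeding 12.333 is 13.

k = 13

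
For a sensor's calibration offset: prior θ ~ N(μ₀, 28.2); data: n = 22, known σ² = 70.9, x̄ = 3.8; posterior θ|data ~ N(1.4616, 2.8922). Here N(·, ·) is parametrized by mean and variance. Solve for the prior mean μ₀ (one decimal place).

The posterior mean is a precision-weighted average: μ_n = (τ₀μ₀ + τ_data·x̄)/(τ₀+τ_data), with τ₀=1/σ₀² and τ_data=n/σ².
Here τ₀ = 1/28.2 = 0.035461 and τ_data = 22/70.9 = 0.310296, so τ_n = 0.345757.
Rearranging for μ₀: μ₀ = (μ_n·τ_n − τ_data·x̄)/τ₀ = (1.4616·0.345757 − 0.310296·3.8) / 0.035461 = -0.673766/0.035461 ≈ -19.0.

μ₀ = -19.0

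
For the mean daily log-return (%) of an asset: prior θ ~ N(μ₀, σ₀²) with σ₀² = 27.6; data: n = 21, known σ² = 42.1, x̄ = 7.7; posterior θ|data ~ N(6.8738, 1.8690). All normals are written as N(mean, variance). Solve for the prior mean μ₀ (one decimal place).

μ₀ = -4.5

The posterior mean is a precision-weighted average: μ_n = (τ₀μ₀ + τ_data·x̄)/(τ₀+τ_data), with τ₀=1/σ₀² and τ_data=n/σ².
Here τ₀ = 1/27.6 = 0.036232 and τ_data = 21/42.1 = 0.498812, so τ_n = 0.535044.
Rearranging for μ₀: μ₀ = (μ_n·τ_n − τ_data·x̄)/τ₀ = (6.8738·0.535044 − 0.498812·7.7) / 0.036232 = -0.163067/0.036232 ≈ -4.5.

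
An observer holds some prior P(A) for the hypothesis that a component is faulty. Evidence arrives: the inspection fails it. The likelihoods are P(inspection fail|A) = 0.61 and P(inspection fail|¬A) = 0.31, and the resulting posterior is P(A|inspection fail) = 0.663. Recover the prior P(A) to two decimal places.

P(A) = 0.50

Bayes' rule in odds form gives O(A|E) = O(A)·[P(E|A)/P(E|¬A)], hence O(A) = O(A|E)/LR.
Posterior odds = 0.663/(1−0.663) = 1.9674. LR = 0.61/0.31 = 1.9677.
Prior odds = 1.9674/1.9677 = 0.9998, so P(A) = 0.9998/(1+0.9998) ≈ 0.50.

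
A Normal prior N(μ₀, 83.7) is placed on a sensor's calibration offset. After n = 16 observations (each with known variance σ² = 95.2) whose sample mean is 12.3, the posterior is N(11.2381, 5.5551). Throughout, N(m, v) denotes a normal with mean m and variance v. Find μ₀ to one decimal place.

μ₀ = -3.7

With known observation variance, the Normal–Normal posterior has precision τ_n = τ₀ + n/σ² and mean μ_n = (τ₀μ₀ + (n/σ²)x̄)/τ_n.
Here τ₀ = 1/83.7 = 0.011947 and τ_data = 16/95.2 = 0.168067, so τ_n = 0.180014.
Rearranging for μ₀: μ₀ = (μ_n·τ_n − τ_data·x̄)/τ₀ = (11.2381·0.180014 − 0.168067·12.3) / 0.011947 = -0.044209/0.011947 ≈ -3.7.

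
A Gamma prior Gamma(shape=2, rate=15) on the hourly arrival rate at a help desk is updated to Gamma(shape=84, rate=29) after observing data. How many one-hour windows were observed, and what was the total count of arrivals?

A Gamma(α, β) prior (rate parametrization) on a Poisson rate with n observations summing to S gives posterior Gamma(α+S, β+n).
Matching: Σxᵢ = 84 − 2 = 82 and n = 29 − 15 = 14.

n = 14 one-hour windows with total 82 arrivals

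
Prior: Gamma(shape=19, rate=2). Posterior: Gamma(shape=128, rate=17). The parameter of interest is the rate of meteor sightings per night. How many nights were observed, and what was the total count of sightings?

A Gamma(α, β) prior (rate parametrization) on a Poisson rate with n observations summing to S gives posterior Gamma(α+S, β+n).
Matching: Σxᵢ = 128 − 19 = 109 and n = 17 − 2 = 15.

n = 15 nights with total 109 sightings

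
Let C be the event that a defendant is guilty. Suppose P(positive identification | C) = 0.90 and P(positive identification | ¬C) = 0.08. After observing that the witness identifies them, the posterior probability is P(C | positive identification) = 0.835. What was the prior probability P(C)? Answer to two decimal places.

In odds form, posterior odds = prior odds × likelihood ratio, so prior odds = posterior odds ÷ LR.
Posterior odds = 0.835/(1−0.835) = 5.0606. LR = 0.90/0.08 = 11.2500.
Prior odds = 5.0606/11.2500 = 0.4498, so P(C) = 0.4498/(1+0.4498) ≈ 0.31.

P(C) = 0.31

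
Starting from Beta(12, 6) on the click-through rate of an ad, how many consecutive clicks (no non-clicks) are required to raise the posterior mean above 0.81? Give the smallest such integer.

After k clicks and 0 non-clicks the posterior is Beta(12+k, 6), with mean (12+k)/(12+6+k).
Set (12+k)/(18+k) > 0.81 and solve: k > (0.81·18 − 12)/(1 − 0.81) = 13.579.
The smallest integer exceeding 13.579 is 14.

k = 14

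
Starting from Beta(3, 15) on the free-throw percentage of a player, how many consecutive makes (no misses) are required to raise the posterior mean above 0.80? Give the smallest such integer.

After k makes and 0 misses the posterior is Beta(3+k, 15), with mean (3+k)/(3+15+k).
Set (3+k)/(18+k) > 0.80 and solve: k > (0.80·18 − 3)/(1 − 0.80) = 57.000.
The smallest integer exceeding 57.000 is 58.

k = 58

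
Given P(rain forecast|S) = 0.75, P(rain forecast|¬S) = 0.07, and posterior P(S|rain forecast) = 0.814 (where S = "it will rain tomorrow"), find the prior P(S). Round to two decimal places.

P(S) = 0.29

Bayes' rule in odds form gives O(S|E) = O(S)·[P(E|S)/P(E|¬S)], hence O(S) = O(S|E)/LR.
Posterior odds = 0.814/(1−0.814) = 4.3763. LR = 0.75/0.07 = 10.7143.
Prior odds = 4.3763/10.7143 = 0.4085, so P(S) = 0.4085/(1+0.4085) ≈ 0.29.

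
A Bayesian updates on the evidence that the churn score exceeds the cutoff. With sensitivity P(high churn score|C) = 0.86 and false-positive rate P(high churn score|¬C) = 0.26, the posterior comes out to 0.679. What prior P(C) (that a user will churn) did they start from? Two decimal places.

P(C) = 0.39

In odds form, posterior odds = prior odds × likelihood ratio, so prior odds = posterior odds ÷ LR.
Posterior odds = 0.679/(1−0.679) = 2.1153. LR = 0.86/0.26 = 3.3077.
Prior odds = 2.1153/3.3077 = 0.6395, so P(C) = 0.6395/(1+0.6395) ≈ 0.39.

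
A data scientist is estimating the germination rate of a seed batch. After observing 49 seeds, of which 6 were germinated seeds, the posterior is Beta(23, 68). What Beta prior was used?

Beta(17, 25)

Under Beta–binomial conjugacy the posterior parameters are (α+s, β+f).
Subtract the data counts: 23−6=17, 68−43=25.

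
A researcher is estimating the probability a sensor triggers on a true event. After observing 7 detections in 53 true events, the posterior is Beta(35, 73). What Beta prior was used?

Beta(28, 27)

A Beta(α, β) prior with s successes and f failures in binomial data gives a Beta(α+s, β+f) posterior.
So α = 35 − 7 = 28 and β = 73 − 46 = 27.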